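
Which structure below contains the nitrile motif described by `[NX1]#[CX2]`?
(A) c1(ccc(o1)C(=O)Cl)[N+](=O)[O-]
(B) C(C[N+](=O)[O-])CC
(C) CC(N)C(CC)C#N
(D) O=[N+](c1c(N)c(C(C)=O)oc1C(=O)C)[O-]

C

[NX1]#[CX2] describes a nitrogen triple-bonded to a two-connected carbon (a nitrile).
(A) has a nitro group (-[N+](=O)[O-]) but there is no C#N triple bond.
(B) has a nitro group (-[N+](=O)[O-]) but there is no C#N triple bond.
(C) contains a nitrile (-C#N), which satisfies every atom and bond constraint.
(D) has a nitro group (-[N+](=O)[O-]) but there is no C#N triple bond.
So the answer is (C).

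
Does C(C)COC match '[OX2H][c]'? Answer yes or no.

No

The pattern [OX2H][c] describes a hydroxyl oxygen attached to an aromatic carbon — a phenol.
The closest candidate here is a methoxy ether (-OCH3), but the oxygen has H0, not H1. No other fragment satisfies the full query, so there is no match.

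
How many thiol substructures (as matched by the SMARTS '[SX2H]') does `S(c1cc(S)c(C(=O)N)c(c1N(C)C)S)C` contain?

[SX2H] is the SMARTS for a thiol: an aliphatic sulfur with two connections, one being H.
The molecule carries 2 separate instances of a thiol (-SH) meeting every constraint; each maps to a distinct set of atoms, giving 2 matches.

2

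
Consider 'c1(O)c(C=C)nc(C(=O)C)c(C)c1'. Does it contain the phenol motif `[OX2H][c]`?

Yes

The pattern [OX2H][c] describes a hydroxyl oxygen attached to an aromatic carbon — a phenol.
The molecule carries a hydroxyl group (-OH), whose atoms satisfy every constraint of the query, so the pattern matches.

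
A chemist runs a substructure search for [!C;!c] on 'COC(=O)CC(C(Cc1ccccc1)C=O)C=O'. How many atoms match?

4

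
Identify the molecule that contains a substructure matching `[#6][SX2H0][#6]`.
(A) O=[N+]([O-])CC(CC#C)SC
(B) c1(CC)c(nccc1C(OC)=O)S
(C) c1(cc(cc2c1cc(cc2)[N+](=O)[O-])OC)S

A

[#6][SX2H0][#6] describes an aliphatic sulfur bridging two carbons with no H on the sulfur (a thioether).
(A) contains a methylthio ether (-SCH3), which satisfies every atom and bond constraint.
(B) has a thiol (-SH) but the sulfur has H1, not H0 bridging two carbons.
(C) has a thiol (-SH) but the sulfur has H1, not H0 bridging two carbons.
So the answer is (A).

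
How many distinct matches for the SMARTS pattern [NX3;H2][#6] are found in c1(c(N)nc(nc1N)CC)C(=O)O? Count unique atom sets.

2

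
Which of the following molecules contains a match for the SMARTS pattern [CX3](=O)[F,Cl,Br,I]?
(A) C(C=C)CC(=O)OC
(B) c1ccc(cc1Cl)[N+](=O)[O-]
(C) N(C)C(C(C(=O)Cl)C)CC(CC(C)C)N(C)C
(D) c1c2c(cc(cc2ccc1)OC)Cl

C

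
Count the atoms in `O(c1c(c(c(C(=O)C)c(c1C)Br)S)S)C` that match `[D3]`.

7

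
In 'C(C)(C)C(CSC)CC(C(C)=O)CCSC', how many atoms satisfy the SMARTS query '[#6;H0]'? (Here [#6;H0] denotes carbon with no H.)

The query [#6;H0] means: any carbon with no attached hydrogen.
Check the 16 heavy atoms by environment: 4× C (H2) → no; 3× C (H1) → no; 2× S (H0) → no; 5× C (H3) → no; 1× C (H0) → match; 1× O (H0) → no.
That gives 1 matching atom.

1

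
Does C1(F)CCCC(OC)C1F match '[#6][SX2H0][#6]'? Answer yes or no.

The pattern [#6][SX2H0][#6] describes an aliphatic sulfur bridging two carbons with no H on the sulfur — a thioether.
The closest candidate here is a methoxy ether (-OCH3), but the bridging atom is O, not S. No other fragment satisfies the full query, so there is no match.

No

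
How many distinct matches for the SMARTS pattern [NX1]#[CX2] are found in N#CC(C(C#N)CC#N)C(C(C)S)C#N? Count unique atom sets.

4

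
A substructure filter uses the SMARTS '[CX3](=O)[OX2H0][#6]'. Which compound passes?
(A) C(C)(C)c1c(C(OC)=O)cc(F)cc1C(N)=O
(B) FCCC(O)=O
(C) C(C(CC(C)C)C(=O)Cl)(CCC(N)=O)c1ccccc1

A

[CX3](=O)[OX2H0][#6] describes a carbonyl carbon bonded to an oxygen that is itself bonded to carbon (no H on that O) (an ester).
(A) contains a methyl-ester group (-C(=O)OCH3), which satisfies every atom and bond constraint.
(B) has a carboxylic acid group (-C(=O)OH) but the singly-bonded O carries H (OX2H1, not H0).
(C) has a primary amide (-C(=O)NH2) but the carbonyl is bonded to N, not to an O-C linkage.
So the answer is (A).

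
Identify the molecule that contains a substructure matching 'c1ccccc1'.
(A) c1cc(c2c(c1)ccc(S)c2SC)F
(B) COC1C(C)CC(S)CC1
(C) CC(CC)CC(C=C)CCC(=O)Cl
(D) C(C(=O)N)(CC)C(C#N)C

c1ccccc1 describes six aromatic carbons in a ring (a benzene ring).
(A) contains the required atom environment, so the pattern matches.
(B) has a methyl group (-CH3) but no six-membered all-carbon aromatic ring is present.
(C) has a methyl group (-CH3) but no six-membered all-carbon aromatic ring is present.
(D) has a methyl group (-CH3) but no six-membered all-carbon aromatic ring is present.
So the answer is (A).

A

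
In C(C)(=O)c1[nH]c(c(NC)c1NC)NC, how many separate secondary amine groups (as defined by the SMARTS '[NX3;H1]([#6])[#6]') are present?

3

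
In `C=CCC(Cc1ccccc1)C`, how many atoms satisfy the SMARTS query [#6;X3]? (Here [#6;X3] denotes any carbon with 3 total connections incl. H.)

8

The query [#6;X3] means: any carbon (aromatic or not) with three total connections.
Check the 12 heavy atoms by environment: 4× C (X4) → no; 2× C (X3) → match; 6× c (aromatic, X3) → match.
Summing the matching environments: 2 + 6 = 8 matching atoms.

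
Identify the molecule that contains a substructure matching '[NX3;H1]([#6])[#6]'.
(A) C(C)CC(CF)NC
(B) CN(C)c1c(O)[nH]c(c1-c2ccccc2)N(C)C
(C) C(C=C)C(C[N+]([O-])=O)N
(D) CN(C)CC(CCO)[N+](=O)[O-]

A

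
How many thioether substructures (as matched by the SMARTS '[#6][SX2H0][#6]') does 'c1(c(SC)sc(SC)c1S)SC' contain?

[#6][SX2H0][#6] is the SMARTS for a thioether: an aliphatic sulfur bridging two carbons with no H on the sulfur.
The molecule carries 3 separate instances of a methylthio ether (-SCH3) meeting every constraint; each maps to a distinct set of atoms, giving 3 matches.

3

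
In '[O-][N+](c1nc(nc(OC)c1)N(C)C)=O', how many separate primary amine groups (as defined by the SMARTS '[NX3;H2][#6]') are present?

[NX3;H2][#6] is the SMARTS for a primary amine: a trivalent nitrogen with two H attached to carbon.
The molecule has a nitro group (-[N+](=O)[O-]), but the nitrogen is [N+] with no H, not NX3H2; nothing else fits, so there are 0 matches.

0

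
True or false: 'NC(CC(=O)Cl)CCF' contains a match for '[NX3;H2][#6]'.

The pattern [NX3;H2][#6] describes a trivalent nitrogen with two H attached to carbon — a primary amine.
The molecule carries a primary amino group (-NH2), whose atoms satisfy every constraint of the query, so the pattern matches.

True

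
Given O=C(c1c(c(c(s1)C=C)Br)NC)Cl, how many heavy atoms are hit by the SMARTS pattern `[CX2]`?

0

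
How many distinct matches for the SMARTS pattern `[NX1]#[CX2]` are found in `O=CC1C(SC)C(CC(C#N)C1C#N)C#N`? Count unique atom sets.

[NX1]#[CX2] is the SMARTS for a nitrile: a nitrogen triple-bonded to a two-connected carbon.
The molecule carries 3 separate instances of a nitrile (-C#N) meeting every constraint; each maps to a distinct set of atoms, giving 3 matches.

3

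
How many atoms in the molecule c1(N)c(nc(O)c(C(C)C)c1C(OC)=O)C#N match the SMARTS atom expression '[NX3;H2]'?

1

The query [NX3;H2] means: aliphatic N with 3 total connections, two of them H — an -NH2 nitrogen (amine or amide).
Check the 17 heavy atoms by environment: 1× n (aromatic, H0, X2) → no; 5× c (aromatic, H0, X3) → no; 1× N (H2, X3) → match; 1× C (H0, X2) → no; 1× N (H0, X1) → no; 1× C (H1, X4) → no; 3× C (H3, X4) → no; 1× C (H0, X3) → no; 1× O (H0, X1) → no; 1× O (H0, X2) → no; 1× O (H1, X2) → no.
That gives 1 matching atom.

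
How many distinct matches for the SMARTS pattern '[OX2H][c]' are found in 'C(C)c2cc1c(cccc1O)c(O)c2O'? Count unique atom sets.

[OX2H][c] is the SMARTS for a phenol: a hydroxyl oxygen attached to an aromatic carbon.
The molecule carries 3 separate instances of a hydroxyl group (-OH) meeting every constraint; each maps to a distinct set of atoms, giving 3 matches.

3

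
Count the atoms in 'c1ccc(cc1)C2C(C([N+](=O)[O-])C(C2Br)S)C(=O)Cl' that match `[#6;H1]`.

10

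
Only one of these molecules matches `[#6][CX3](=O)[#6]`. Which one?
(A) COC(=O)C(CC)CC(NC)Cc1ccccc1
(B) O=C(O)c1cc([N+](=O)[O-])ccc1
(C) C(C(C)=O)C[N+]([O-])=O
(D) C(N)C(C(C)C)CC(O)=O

C

[#6][CX3](=O)[#6] describes a carbonyl carbon (no H) flanked by two carbons (a ketone).
(A) has a methyl-ester group (-C(=O)OCH3) but one neighbour of the carbonyl carbon is O, not C.
(B) has a carboxylic acid group (-C(=O)OH) but one neighbour of the carbonyl carbon is O, not C.
(C) contains an acetyl/ketone group (-C(=O)CH3), which satisfies every atom and bond constraint.
(D) has a carboxylic acid group (-C(=O)OH) but one neighbour of the carbonyl carbon is O, not C.
So the answer is (C).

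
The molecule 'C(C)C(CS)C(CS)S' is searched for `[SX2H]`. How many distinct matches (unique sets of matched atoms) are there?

3

[SX2H] is the SMARTS for a thiol: an aliphatic sulfur with two connections, one being H.
The molecule carries 3 separate instances of a thiol (-SH) meeting every constraint; each maps to a distinct set of atoms, giving 3 matches.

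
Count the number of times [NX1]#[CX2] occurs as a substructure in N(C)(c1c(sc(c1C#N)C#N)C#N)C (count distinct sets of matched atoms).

[NX1]#[CX2] is the SMARTS for a nitrile: a nitrogen triple-bonded to a two-connected carbon.
The molecule carries 3 separate instances of a nitrile (-C#N) meeting every constraint; each maps to a distinct set of atoms, giving 3 matches.

3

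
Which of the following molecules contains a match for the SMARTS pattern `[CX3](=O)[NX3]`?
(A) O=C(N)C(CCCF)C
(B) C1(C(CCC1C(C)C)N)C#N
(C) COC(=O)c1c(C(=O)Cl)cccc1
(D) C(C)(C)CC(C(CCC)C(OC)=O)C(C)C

[CX3](=O)[NX3] describes a carbonyl carbon bonded to a trivalent nitrogen (an amide).
(A) contains a primary amide (-C(=O)NH2), which satisfies every atom and bond constraint.
(B) has a primary amino group (-NH2) but the -NH2 is not attached to a carbonyl carbon.
(C) has a methyl-ester group (-C(=O)OCH3) but the carbonyl is bonded to O, not to an NX3 nitrogen.
(D) has a methyl-ester group (-C(=O)OCH3) but the carbonyl is bonded to O, not to an NX3 nitrogen.
So the answer is (A).

A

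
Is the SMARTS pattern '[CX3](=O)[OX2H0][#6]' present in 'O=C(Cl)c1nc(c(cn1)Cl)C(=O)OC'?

The pattern [CX3](=O)[OX2H0][#6] describes a carbonyl carbon bonded to an oxygen that is itself bonded to carbon (no H on that O) — an ester.
The molecule carries a methyl-ester group (-C(=O)OCH3), whose atoms satisfy every constraint of the query, so the pattern matches.

Yes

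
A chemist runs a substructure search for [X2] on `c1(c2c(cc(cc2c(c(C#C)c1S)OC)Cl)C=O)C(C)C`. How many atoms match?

Check the 21 heavy atoms by environment: 10× c (aromatic, X3) → no; 4× C (X4) → no; 2× C (X2) → match; 1× O (X2) → match; 1× S (X2) → match; 1× Cl (X1) → no; 1× C (X3) → no; 1× O (X1) → no.
Summing the matching environments: 2 + 1 + 1 = 4 matching atoms.

4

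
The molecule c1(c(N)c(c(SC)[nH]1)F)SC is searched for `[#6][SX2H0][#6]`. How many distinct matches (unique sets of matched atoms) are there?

2

[#6][SX2H0][#6] is the SMARTS for a thioether: an aliphatic sulfur bridging two carbons with no H on the sulfur.
The molecule carries 2 separate instances of a methylthio ether (-SCH3) meeting every constraint; each maps to a distinct set of atoms, giving 2 matches.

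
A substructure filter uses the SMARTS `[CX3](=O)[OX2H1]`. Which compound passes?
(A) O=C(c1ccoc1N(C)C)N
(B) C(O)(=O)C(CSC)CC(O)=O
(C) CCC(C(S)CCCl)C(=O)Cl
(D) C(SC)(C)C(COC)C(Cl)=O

B

[CX3](=O)[OX2H1] describes an sp2 carbon double-bonded to O and single-bonded to an -OH oxygen (a carboxylic acid).
(A) has a primary amide (-C(=O)NH2) but the carbonyl is bonded to N, not to an -OH oxygen.
(B) contains a carboxylic acid group (-C(=O)OH), which satisfies every atom and bond constraint.
(C) has an acyl chloride (-C(=O)Cl) but the carbonyl is bonded to Cl, not to an -OH oxygen.
(D) has an acyl chloride (-C(=O)Cl) but the carbonyl is bonded to Cl, not to an -OH oxygen.
So the answer is (B).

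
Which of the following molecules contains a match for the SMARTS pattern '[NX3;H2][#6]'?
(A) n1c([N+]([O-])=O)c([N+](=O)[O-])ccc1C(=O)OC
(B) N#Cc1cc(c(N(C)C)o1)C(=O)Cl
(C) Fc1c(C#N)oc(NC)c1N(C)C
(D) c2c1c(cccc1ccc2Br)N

[NX3;H2][#6] describes a trivalent nitrogen with two H attached to carbon (a primary amine).
(A) has a nitro group (-[N+](=O)[O-]) but the nitrogen is [N+] with no H, not NX3H2.
(B) has a dimethylamino group (-N(CH3)2) but the nitrogen has H0, not H2.
(C) has a nitrile (-C#N) but the nitrogen is NX1 (triple-bonded), not NX3 with two H.
(D) contains a primary amino group (-NH2), which satisfies every atom and bond constraint.
So the answer is (D).

D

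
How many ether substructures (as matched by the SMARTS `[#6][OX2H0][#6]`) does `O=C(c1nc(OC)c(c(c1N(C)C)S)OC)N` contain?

[#6][OX2H0][#6] is the SMARTS for an ether: an aliphatic oxygen bridging two carbons with no H on the oxygen.
The molecule carries 2 separate instances of a methoxy ether (-OCH3) meeting every constraint; each maps to a distinct set of atoms, giving 2 matches.

2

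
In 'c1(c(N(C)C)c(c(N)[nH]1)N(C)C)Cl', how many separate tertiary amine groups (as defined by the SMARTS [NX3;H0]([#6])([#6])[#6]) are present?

[NX3;H0]([#6])([#6])[#6] is the SMARTS for a tertiary amine: a trivalent nitrogen with no H, bonded to three carbons.
The molecule carries 2 separate instances of a dimethylamino group (-N(CH3)2) meeting every constraint; each maps to a distinct set of atoms, giving 2 matches.

2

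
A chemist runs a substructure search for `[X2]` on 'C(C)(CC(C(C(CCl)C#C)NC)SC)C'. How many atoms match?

The query [X2] means: any atom with exactly two total connections (bonds + H).
Check the 15 heavy atoms by environment: 10× C (X4) → no; 1× S (X2) → match; 2× C (X2) → match; 1× N (X3) → no; 1× Cl (X1) → no.
Summing the matching environments: 1 + 2 = 3 matching atoms.

3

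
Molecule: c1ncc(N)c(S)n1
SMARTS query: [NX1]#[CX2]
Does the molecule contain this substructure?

The pattern [NX1]#[CX2] describes a nitrogen triple-bonded to a two-connected carbon — a nitrile.
The closest candidate here is a primary amino group (-NH2), but the nitrogen is NX3 (three connections), not NX1 triple-bonded. No other fragment satisfies the full query, so there is no match.

No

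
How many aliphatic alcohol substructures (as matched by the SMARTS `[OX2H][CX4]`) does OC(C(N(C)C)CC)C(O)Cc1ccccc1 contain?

2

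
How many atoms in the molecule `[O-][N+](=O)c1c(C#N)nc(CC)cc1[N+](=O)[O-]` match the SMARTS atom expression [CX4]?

2

The query [CX4] means: C with X4: aliphatic carbon with exactly 4 total connections (bonds + H).
Check the 16 heavy atoms by environment: 1× n (aromatic, X2) → no; 5× c (aromatic, X3) → no; 1× C (X2) → no; 1× N (X1) → no; 2× N (charge +1, X3) → no; 2× O (charge -1, X1) → no; 2× O (X1) → no; 2× C (X4) → match.
That gives 2 matching atoms.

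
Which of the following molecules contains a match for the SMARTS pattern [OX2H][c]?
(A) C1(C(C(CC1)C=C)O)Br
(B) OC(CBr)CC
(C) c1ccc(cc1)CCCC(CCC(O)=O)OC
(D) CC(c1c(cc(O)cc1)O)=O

D

[OX2H][c] describes a hydroxyl oxygen attached to an aromatic carbon (a phenol).
(A) has a hydroxyl group (-OH) but the -OH is on an aliphatic carbon, not an aromatic c.
(B) has a hydroxyl group (-OH) but the -OH is on an aliphatic carbon, not an aromatic c.
(C) has a methoxy ether (-OCH3) but the oxygen has H0, not H1.
(D) contains a hydroxyl group (-OH), which satisfies every atom and bond constraint.
So the answer is (D).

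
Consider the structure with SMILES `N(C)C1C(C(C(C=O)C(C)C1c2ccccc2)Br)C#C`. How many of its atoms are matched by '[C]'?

11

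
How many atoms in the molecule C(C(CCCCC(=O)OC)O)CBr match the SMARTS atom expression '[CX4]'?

The query [CX4] means: C with X4: aliphatic carbon with exactly 4 total connections (bonds + H).
Check the 13 heavy atoms by environment: 8× C (X4) → match; 1× Br (X1) → no; 2× O (X2) → no; 1× C (X3) → no; 1× O (X1) → no.
That gives 8 matching atoms.

8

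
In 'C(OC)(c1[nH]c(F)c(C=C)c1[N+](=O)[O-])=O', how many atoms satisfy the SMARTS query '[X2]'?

The query [X2] means: any atom with exactly two total connections (bonds + H).
Check the 15 heavy atoms by environment: 1× n (aromatic, X3) → no; 4× c (aromatic, X3) → no; 3× C (X3) → no; 2× O (X1) → no; 1× O (X2) → match; 1× C (X4) → no; 1× F (X1) → no; 1× N (charge +1, X3) → no; 1× O (charge -1, X1) → no.
That gives 1 matching atom.

1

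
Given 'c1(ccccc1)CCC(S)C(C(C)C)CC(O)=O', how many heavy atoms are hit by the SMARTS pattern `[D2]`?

8

The query [D2] means: atom with exactly two heavy-atom neighbours.
Check the 18 heavy atoms by environment: 3× C (D2) → match; 4× C (D3) → no; 1× S (D1) → no; 2× O (D1) → no; 2× C (D1) → no; 1× c (aromatic, D3) → no; 5× c (aromatic, D2) → match.
Summing the matching environments: 3 + 5 = 8 matching atoms.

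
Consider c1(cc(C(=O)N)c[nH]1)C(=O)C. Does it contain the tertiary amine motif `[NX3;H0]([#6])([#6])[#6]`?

No

The pattern [NX3;H0]([#6])([#6])[#6] describes a trivalent nitrogen with no H, bonded to three carbons — a tertiary amine.
The closest candidate here is a primary amide (-C(=O)NH2), but the amide nitrogen has H2 and only one carbon neighbour. No other fragment satisfies the full query, so there is no match.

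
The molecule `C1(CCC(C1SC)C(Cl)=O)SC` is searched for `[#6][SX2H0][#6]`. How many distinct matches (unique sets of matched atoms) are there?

[#6][SX2H0][#6] is the SMARTS for a thioether: an aliphatic sulfur bridging two carbons with no H on the sulfur.
The molecule carries 2 separate instances of a methylthio ether (-SCH3) meeting every constraint; each maps to a distinct set of atoms, giving 2 matches.

2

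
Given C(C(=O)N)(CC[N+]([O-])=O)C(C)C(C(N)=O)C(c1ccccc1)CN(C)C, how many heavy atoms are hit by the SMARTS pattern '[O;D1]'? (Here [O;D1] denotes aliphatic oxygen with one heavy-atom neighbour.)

Check the 26 heavy atoms by environment: 3× C (D2) → no; 6× C (D3) → no; 3× O (D1) → match; 2× N (D1) → no; 3× C (D1) → no; 1× N (D3) → no; 1× c (aromatic, D3) → no; 5× c (aromatic, D2) → no; 1× N (charge +1, D3) → no; 1× O (charge -1, D1) → match.
Summing the matching environments: 3 + 1 = 4 matching atoms.

4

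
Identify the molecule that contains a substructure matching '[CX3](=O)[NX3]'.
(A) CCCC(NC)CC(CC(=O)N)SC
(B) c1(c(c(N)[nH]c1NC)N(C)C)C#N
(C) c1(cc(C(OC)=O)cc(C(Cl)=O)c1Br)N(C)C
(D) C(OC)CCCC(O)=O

A

[CX3](=O)[NX3] describes a carbonyl carbon bonded to a trivalent nitrogen (an amide).
(A) contains a primary amide (-C(=O)NH2), which satisfies every atom and bond constraint.
(B) has a primary amino group (-NH2) but the -NH2 is not attached to a carbonyl carbon.
(C) has a methyl-ester group (-C(=O)OCH3) but the carbonyl is bonded to O, not to an NX3 nitrogen.
(D) has a carboxylic acid group (-C(=O)OH) but the carbonyl is bonded to O, not to an NX3 nitrogen.
So the answer is (A).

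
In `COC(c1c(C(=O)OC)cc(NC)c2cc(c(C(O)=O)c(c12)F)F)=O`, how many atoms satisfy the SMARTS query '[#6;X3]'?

13

The query [#6;X3] means: any carbon (aromatic or not) with three total connections.
Check the 25 heavy atoms by environment: 10× c (aromatic, X3) → match; 3× C (X3) → match; 3× O (X1) → no; 3× O (X2) → no; 3× C (X4) → no; 2× F (X1) → no; 1× N (X3) → no.
Summing the matching environments: 10 + 3 = 13 matching atoms.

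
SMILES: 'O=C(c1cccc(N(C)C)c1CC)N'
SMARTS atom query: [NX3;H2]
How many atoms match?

1

Check the 14 heavy atoms by environment: 3× c (aromatic, H1, X3) → no; 3× c (aromatic, H0, X3) → no; 1× N (H0, X3) → no; 3× C (H3, X4) → no; 1× C (H0, X3) → no; 1× O (H0, X1) → no; 1× N (H2, X3) → match; 1× C (H2, X4) → no.
That gives 1 matching atom.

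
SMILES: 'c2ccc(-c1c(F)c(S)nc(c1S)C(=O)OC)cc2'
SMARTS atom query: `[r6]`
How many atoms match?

12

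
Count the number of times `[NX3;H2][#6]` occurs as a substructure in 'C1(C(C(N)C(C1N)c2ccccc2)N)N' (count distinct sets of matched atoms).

[NX3;H2][#6] is the SMARTS for a primary amine: a trivalent nitrogen with two H attached to carbon.
The molecule carries 4 separate instances of a primary amino group (-NH2) meeting every constraint; each maps to a distinct set of atoms, giving 4 matches.

4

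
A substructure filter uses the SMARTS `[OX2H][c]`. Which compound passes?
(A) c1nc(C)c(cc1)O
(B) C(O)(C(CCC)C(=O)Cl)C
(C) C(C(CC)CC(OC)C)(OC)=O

A

[OX2H][c] describes a hydroxyl oxygen attached to an aromatic carbon (a phenol).
(A) contains a hydroxyl group (-OH), which satisfies every atom and bond constraint.
(B) has a hydroxyl group (-OH) but the -OH is on an aliphatic carbon, not an aromatic c.
(C) has a methoxy ether (-OCH3) but the oxygen has H0, not H1.
So the answer is (A).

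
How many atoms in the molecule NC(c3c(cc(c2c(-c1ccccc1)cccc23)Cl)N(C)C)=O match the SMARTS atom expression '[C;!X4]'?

1

Check the 23 heavy atoms by environment: 16× c (aromatic, X3) → no; 1× Cl (X1) → no; 2× N (X3) → no; 2× C (X4) → no; 1× C (X3) → match; 1× O (X1) → no.
That gives 1 matching atom.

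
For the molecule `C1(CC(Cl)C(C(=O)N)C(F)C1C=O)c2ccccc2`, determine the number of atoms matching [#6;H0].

2

The query [#6;H0] means: any carbon with no attached hydrogen.
Check the 19 heavy atoms by environment: 1× C (H2) → no; 6× C (H1) → no; 1× Cl (H0) → no; 1× c (aromatic, H0) → match; 5× c (aromatic, H1) → no; 2× O (H0) → no; 1× F (H0) → no; 1× C (H0) → match; 1× N (H2) → no.
Summing the matching environments: 1 + 1 = 2 matching atoms.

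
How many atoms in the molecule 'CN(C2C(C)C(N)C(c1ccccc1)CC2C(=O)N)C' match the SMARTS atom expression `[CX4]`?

The query [CX4] means: C with X4: aliphatic carbon with exactly 4 total connections (bonds + H).
Check the 20 heavy atoms by environment: 9× C (X4) → match; 3× N (X3) → no; 6× c (aromatic, X3) → no; 1× C (X3) → no; 1× O (X1) → no.
That gives 9 matching atoms.

9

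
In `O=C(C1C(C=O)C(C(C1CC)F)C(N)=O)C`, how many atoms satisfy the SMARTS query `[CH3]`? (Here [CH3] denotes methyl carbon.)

2

The query [CH3] means: aliphatic carbon with exactly three hydrogens.
Check the 16 heavy atoms by environment: 6× C (H1) → no; 3× O (H0) → no; 2× C (H0) → no; 1× N (H2) → no; 1× F (H0) → no; 2× C (H3) → match; 1× C (H2) → no.
That gives 2 matching atoms.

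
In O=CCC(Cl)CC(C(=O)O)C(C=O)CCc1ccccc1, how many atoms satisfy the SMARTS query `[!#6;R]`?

0

The query [!#6;R] means: non-carbon atom that is part of a ring.
Check the 21 heavy atoms by environment: 10× C (acyclic) → no; 4× O (acyclic) → no; 6× c (aromatic, in 6-ring) → no; 1× Cl (acyclic) → no.
No environment satisfies the query, so 0 matching atoms.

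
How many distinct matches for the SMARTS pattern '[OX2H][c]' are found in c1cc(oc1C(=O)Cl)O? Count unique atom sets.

[OX2H][c] is the SMARTS for a phenol: a hydroxyl oxygen attached to an aromatic carbon.
Exactly one fragment in the molecule meets all constraints, giving 1 match.

1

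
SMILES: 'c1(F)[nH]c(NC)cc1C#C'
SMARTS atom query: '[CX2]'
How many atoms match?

2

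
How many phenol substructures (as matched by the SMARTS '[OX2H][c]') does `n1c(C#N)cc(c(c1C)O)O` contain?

2

[OX2H][c] is the SMARTS for a phenol: a hydroxyl oxygen attached to an aromatic carbon.
The molecule carries 2 separate instances of a hydroxyl group (-OH) meeting every constraint; each maps to a distinct set of atoms, giving 2 matches.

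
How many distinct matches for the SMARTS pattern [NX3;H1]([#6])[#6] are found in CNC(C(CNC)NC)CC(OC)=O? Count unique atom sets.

3

[NX3;H1]([#6])[#6] is the SMARTS for a secondary amine: a trivalent nitrogen with one H, bonded to two carbons.
The molecule carries 3 separate instances of an N-methylamino group (-NHCH3) meeting every constraint; each maps to a distinct set of atoms, giving 3 matches.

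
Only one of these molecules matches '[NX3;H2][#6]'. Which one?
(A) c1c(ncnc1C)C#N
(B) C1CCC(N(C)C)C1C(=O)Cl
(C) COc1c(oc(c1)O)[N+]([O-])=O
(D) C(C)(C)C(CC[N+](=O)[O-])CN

[NX3;H2][#6] describes a trivalent nitrogen with two H attached to carbon (a primary amine).
(A) has a nitrile (-C#N) but the nitrogen is NX1 (triple-bonded), not NX3 with two H.
(B) has a dimethylamino group (-N(CH3)2) but the nitrogen has H0, not H2.
(C) has a nitro group (-[N+](=O)[O-]) but the nitrogen is [N+] with no H, not NX3H2.
(D) contains a primary amino group (-NH2), which satisfies every atom and bond constraint.
So the answer is (D).

D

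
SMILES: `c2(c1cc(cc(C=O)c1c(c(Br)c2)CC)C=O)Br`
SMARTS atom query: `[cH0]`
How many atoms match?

7

Check the 18 heavy atoms by environment: 7× c (aromatic, H0) → match; 3× c (aromatic, H1) → no; 2× C (H1) → no; 2× O (H0) → no; 1× C (H2) → no; 1× C (H3) → no; 2× Br (H0) → no.
That gives 7 matching atoms.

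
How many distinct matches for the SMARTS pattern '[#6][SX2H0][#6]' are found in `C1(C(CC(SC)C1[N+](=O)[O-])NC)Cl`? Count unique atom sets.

1

[#6][SX2H0][#6] is the SMARTS for a thioether: an aliphatic sulfur bridging two carbons with no H on the sulfur.
Exactly one fragment in the molecule meets all constraints, giving 1 match.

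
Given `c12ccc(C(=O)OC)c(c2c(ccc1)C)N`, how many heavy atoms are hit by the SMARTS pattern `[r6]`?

The query [r6] means: r6 matches atoms in a six-membered ring.
Check the 16 heavy atoms by environment: 10× c (aromatic, in 6-ring) → match; 3× C (acyclic) → no; 2× O (acyclic) → no; 1× N (acyclic) → no.
That gives 10 matching atoms.

10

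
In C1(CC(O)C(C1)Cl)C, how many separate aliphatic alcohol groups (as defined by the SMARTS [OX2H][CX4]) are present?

[OX2H][CX4] is the SMARTS for an aliphatic alcohol: a hydroxyl oxygen bound to an sp3 (X4) carbon.
Exactly one fragment in the molecule meets all constraints, giving 1 match.

1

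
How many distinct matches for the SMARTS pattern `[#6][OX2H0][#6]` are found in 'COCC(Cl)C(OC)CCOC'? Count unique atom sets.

[#6][OX2H0][#6] is the SMARTS for an ether: an aliphatic oxygen bridging two carbons with no H on the oxygen.
The molecule carries 3 separate instances of a methoxy ether (-OCH3) meeting every constraint; each maps to a distinct set of atoms, giving 3 matches.

3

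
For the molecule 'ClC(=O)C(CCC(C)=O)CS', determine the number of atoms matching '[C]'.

The query [C] means: uppercase C matches aliphatic (non-aromatic) carbon only.
Check the 11 heavy atoms by environment: 7× C → match; 2× O → no; 1× Cl → no; 1× S → no.
That gives 7 matching atoms.

7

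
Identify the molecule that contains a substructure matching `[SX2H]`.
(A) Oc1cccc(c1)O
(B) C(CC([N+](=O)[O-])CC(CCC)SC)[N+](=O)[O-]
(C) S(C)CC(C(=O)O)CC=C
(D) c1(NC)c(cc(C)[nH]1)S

[SX2H] describes an aliphatic sulfur with two connections, one being H (a thiol).
(A) has a hydroxyl group (-OH) but it is an -OH, not an -SH.
(B) has a methylthio ether (-SCH3) but the sulfur has H0 (bonded to two carbons), not H1.
(C) has a methylthio ether (-SCH3) but the sulfur has H0 (bonded to two carbons), not H1.
(D) contains a thiol (-SH), which satisfies every atom and bond constraint.
So the answer is (D).

D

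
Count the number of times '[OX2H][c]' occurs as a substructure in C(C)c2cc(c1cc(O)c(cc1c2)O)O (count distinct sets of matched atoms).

3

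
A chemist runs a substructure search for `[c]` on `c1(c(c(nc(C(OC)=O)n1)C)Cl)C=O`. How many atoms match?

Check the 14 heavy atoms by environment: 2× n (aromatic) → no; 4× c (aromatic) → match; 1× Cl → no; 4× C → no; 3× O → no.
That gives 4 matching atoms.

4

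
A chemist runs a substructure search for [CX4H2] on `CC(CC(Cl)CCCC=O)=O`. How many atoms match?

4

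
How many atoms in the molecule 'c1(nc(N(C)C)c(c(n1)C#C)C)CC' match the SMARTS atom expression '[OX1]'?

0

The query [OX1] means: aliphatic oxygen with one total connection — typically a carbonyl =O or an oxide.
Check the 14 heavy atoms by environment: 2× n (aromatic, X2) → no; 4× c (aromatic, X3) → no; 5× C (X4) → no; 1× N (X3) → no; 2× C (X2) → no.
No environment satisfies the query, so 0 matching atoms.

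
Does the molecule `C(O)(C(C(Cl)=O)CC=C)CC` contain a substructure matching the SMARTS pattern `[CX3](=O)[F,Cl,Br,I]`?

The pattern [CX3](=O)[F,Cl,Br,I] describes a carbonyl carbon bonded to a halogen — an acyl halide.
The molecule carries an acyl chloride (-C(=O)Cl), whose atoms satisfy every constraint of the query, so the pattern matches.

Yes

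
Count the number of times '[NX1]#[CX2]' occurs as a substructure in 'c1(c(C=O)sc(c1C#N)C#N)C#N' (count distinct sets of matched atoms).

3

[NX1]#[CX2] is the SMARTS for a nitrile: a nitrogen triple-bonded to a two-connected carbon.
The molecule carries 3 separate instances of a nitrile (-C#N) meeting every constraint; each maps to a distinct set of atoms, giving 3 matches.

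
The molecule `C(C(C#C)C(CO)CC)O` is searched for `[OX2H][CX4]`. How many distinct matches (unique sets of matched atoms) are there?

2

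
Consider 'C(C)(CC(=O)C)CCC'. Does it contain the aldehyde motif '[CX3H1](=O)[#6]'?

No

The pattern [CX3H1](=O)[#6] describes an sp2 carbon with one H, double-bonded to O and single-bonded to carbon — an aldehyde.
The closest candidate here is an acetyl/ketone group (-C(=O)CH3), but the carbonyl carbon has H0 (two carbon neighbours), not H1. No other fragment satisfies the full query, so there is no match.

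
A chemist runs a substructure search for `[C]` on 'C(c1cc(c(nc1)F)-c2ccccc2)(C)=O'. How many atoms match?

Check the 16 heavy atoms by environment: 1× n (aromatic) → no; 11× c (aromatic) → no; 1× F → no; 2× C → match; 1× O → no.
That gives 2 matching atoms.

2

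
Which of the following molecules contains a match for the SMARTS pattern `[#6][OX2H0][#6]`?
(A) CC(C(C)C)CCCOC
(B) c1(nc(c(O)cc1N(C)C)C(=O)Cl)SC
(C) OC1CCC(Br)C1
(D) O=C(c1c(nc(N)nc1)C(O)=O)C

[#6][OX2H0][#6] describes an aliphatic oxygen bridging two carbons with no H on the oxygen (an ether).
(A) contains a methoxy ether (-OCH3), which satisfies every atom and bond constraint.
(B) has a hydroxyl group (-OH) but the oxygen has H1, not H0 bridging two carbons.
(C) has a hydroxyl group (-OH) but the oxygen has H1, not H0 bridging two carbons.
(D) has a carboxylic acid group (-C(=O)OH) but the -OH oxygen has H1; the =O is OX1, not OX2.
So the answer is (A).

A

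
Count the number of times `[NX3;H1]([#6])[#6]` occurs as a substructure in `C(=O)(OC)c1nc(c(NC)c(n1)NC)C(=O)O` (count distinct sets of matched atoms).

[NX3;H1]([#6])[#6] is the SMARTS for a secondary amine: a trivalent nitrogen with one H, bonded to two carbons.
The molecule carries 2 separate instances of an N-methylamino group (-NHCH3) meeting every constraint; each maps to a distinct set of atoms, giving 2 matches.

2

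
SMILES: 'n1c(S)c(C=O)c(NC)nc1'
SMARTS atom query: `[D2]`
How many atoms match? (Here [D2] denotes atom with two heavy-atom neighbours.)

5

The query [D2] means: atom with exactly two heavy-atom neighbours.
Check the 11 heavy atoms by environment: 2× n (aromatic, D2) → match; 1× c (aromatic, D2) → match; 3× c (aromatic, D3) → no; 1× S (D1) → no; 1× C (D2) → match; 1× O (D1) → no; 1× N (D2) → match; 1× C (D1) → no.
Summing the matching environments: 2 + 1 + 1 + 1 = 5 matching atoms.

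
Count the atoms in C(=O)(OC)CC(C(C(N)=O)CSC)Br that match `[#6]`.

8

Check the 14 heavy atoms by environment: 8× C → match; 1× S → no; 3× O → no; 1× Br → no; 1× N → no.
That gives 8 matching atoms.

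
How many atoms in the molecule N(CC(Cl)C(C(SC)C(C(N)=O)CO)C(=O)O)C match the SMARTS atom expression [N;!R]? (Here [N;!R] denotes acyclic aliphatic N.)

2

Check the 18 heavy atoms by environment: 10× C (acyclic) → no; 1× Cl (acyclic) → no; 4× O (acyclic) → no; 2× N (acyclic) → match; 1× S (acyclic) → no.
That gives 2 matching atoms.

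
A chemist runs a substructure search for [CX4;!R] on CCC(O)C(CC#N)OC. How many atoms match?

6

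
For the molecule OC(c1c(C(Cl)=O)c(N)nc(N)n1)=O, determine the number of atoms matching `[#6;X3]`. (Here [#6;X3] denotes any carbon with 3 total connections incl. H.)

6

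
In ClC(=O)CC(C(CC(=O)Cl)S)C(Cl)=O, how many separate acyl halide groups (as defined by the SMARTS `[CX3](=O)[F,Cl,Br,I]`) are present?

3

[CX3](=O)[F,Cl,Br,I] is the SMARTS for an acyl halide: a carbonyl carbon bonded to a halogen.
The molecule carries 3 separate instances of an acyl chloride (-C(=O)Cl) meeting every constraint; each maps to a distinct set of atoms, giving 3 matches.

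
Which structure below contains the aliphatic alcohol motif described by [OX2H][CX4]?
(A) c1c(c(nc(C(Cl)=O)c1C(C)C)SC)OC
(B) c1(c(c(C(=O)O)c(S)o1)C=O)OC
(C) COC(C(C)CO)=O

[OX2H][CX4] describes a hydroxyl oxygen bound to an sp3 (X4) carbon (an aliphatic alcohol).
(A) has a methoxy ether (-OCH3) but the oxygen has H0 (ether), not H1.
(B) has a methoxy ether (-OCH3) but the oxygen has H0 (ether), not H1.
(C) contains a hydroxyl group (-OH), which satisfies every atom and bond constraint.
So the answer is (C).

C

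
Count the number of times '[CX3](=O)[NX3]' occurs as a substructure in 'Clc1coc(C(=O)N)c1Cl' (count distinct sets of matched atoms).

1

[CX3](=O)[NX3] is the SMARTS for an amide: a carbonyl carbon bonded to a trivalent nitrogen.
Exactly one fragment in the molecule meets all constraints, giving 1 match.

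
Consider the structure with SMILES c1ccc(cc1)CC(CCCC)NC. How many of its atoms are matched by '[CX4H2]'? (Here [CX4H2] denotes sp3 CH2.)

The query [CX4H2] means: sp3 carbon (X4) with exactly two hydrogens.
Check the 14 heavy atoms by environment: 4× C (H2, X4) → match; 1× C (H1, X4) → no; 2× C (H3, X4) → no; 1× c (aromatic, H0, X3) → no; 5× c (aromatic, H1, X3) → no; 1× N (H1, X3) → no.
That gives 4 matching atoms.

4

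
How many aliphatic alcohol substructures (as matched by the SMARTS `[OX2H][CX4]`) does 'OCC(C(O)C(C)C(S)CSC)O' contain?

[OX2H][CX4] is the SMARTS for an aliphatic alcohol: a hydroxyl oxygen bound to an sp3 (X4) carbon.
The molecule carries 3 separate instances of a hydroxyl group (-OH) meeting every constraint; each maps to a distinct set of atoms, giving 3 matches.

3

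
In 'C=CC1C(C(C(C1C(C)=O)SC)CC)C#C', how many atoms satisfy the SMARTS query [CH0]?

Check the 16 heavy atoms by environment: 7× C (H1) → no; 2× C (H0) → match; 1× O (H0) → no; 3× C (H3) → no; 1× S (H0) → no; 2× C (H2) → no.
That gives 2 matching atoms.

2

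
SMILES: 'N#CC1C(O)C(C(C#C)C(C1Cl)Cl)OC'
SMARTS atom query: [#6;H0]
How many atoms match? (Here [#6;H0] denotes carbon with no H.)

The query [#6;H0] means: any carbon with no attached hydrogen.
Check the 15 heavy atoms by environment: 7× C (H1) → no; 2× Cl (H0) → no; 1× O (H1) → no; 2× C (H0) → match; 1× O (H0) → no; 1× C (H3) → no; 1× N (H0) → no.
That gives 2 matching atoms.

2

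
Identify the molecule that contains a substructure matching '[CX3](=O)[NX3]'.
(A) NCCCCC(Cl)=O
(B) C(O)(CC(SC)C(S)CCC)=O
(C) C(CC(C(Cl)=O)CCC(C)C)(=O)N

C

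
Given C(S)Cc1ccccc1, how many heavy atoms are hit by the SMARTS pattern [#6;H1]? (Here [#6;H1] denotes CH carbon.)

5

The query [#6;H1] means: any carbon bearing exactly one hydrogen.
Check the 9 heavy atoms by environment: 2× C (H2) → no; 1× S (H1) → no; 1× c (aromatic, H0) → no; 5× c (aromatic, H1) → match.
That gives 5 matching atoms.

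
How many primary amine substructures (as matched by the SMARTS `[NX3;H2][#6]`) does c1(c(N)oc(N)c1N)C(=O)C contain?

3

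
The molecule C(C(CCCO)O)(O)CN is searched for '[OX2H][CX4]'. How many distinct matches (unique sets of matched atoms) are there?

[OX2H][CX4] is the SMARTS for an aliphatic alcohol: a hydroxyl oxygen bound to an sp3 (X4) carbon.
The molecule carries 3 separate instances of a hydroxyl group (-OH) meeting every constraint; each maps to a distinct set of atoms, giving 3 matches.

3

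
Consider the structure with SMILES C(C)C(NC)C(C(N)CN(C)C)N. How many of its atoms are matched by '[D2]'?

3

The query [D2] means: atom with exactly two heavy-atom neighbours.
Check the 13 heavy atoms by environment: 2× C (D2) → match; 3× C (D3) → no; 2× N (D1) → no; 1× N (D2) → match; 4× C (D1) → no; 1× N (D3) → no.
Summing the matching environments: 2 + 1 = 3 matching atoms.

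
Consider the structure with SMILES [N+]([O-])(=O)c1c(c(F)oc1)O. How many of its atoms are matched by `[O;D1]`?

3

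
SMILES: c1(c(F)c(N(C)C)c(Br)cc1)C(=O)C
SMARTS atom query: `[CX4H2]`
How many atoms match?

0

The query [CX4H2] means: sp3 carbon (X4) with exactly two hydrogens.
Check the 14 heavy atoms by environment: 2× c (aromatic, H1, X3) → no; 4× c (aromatic, H0, X3) → no; 1× C (H0, X3) → no; 1× O (H0, X1) → no; 3× C (H3, X4) → no; 1× N (H0, X3) → no; 1× Br (H0, X1) → no; 1× F (H0, X1) → no.
No environment satisfies the query, so 0 matching atoms.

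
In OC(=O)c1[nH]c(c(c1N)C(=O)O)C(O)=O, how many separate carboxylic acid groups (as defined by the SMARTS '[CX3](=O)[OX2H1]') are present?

[CX3](=O)[OX2H1] is the SMARTS for a carboxylic acid: an sp2 carbon double-bonded to O and single-bonded to an -OH oxygen.
The molecule carries 3 separate instances of a carboxylic acid group (-C(=O)OH) meeting every constraint; each maps to a distinct set of atoms, giving 3 matches.

3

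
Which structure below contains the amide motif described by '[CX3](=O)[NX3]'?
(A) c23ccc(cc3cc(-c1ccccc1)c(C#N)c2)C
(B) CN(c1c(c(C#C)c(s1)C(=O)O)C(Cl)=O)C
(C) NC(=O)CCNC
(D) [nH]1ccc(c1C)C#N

C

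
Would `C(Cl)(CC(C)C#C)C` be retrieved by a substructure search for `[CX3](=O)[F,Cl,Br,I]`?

The pattern [CX3](=O)[F,Cl,Br,I] describes a carbonyl carbon bonded to a halogen — an acyl halide.
The closest candidate here is a chloro substituent, but the Cl is not on a carbonyl carbon. No other fragment satisfies the full query, so there is no match.

No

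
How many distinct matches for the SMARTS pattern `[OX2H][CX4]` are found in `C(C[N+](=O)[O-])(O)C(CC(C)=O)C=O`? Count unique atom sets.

1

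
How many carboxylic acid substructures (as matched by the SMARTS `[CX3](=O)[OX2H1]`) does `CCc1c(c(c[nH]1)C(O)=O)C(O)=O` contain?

2

[CX3](=O)[OX2H1] is the SMARTS for a carboxylic acid: an sp2 carbon double-bonded to O and single-bonded to an -OH oxygen.
The molecule carries 2 separate instances of a carboxylic acid group (-C(=O)OH) meeting every constraint; each maps to a distinct set of atoms, giving 2 matches.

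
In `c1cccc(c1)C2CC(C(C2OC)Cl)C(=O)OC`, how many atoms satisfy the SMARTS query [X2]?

2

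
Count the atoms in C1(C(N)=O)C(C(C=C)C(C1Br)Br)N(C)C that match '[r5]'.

5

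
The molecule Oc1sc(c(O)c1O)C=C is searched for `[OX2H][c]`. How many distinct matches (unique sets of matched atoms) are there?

[OX2H][c] is the SMARTS for a phenol: a hydroxyl oxygen attached to an aromatic carbon.
The molecule carries 3 separate instances of a hydroxyl group (-OH) meeting every constraint; each maps to a distinct set of atoms, giving 3 matches.

3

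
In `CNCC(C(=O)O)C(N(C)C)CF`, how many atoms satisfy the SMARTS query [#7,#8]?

4

Check the 13 heavy atoms by environment: 8× C → no; 2× N → match; 1× F → no; 2× O → match.
Summing the matching environments: 2 + 2 = 4 matching atoms.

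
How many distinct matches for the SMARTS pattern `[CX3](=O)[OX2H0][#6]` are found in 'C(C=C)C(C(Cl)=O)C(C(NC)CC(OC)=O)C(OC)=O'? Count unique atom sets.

[CX3](=O)[OX2H0][#6] is the SMARTS for an ester: a carbonyl carbon bonded to an oxygen that is itself bonded to carbon (no H on that O).
The molecule carries 2 separate instances of a methyl-ester group (-C(=O)OCH3) meeting every constraint; each maps to a distinct set of atoms, giving 2 matches.

2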